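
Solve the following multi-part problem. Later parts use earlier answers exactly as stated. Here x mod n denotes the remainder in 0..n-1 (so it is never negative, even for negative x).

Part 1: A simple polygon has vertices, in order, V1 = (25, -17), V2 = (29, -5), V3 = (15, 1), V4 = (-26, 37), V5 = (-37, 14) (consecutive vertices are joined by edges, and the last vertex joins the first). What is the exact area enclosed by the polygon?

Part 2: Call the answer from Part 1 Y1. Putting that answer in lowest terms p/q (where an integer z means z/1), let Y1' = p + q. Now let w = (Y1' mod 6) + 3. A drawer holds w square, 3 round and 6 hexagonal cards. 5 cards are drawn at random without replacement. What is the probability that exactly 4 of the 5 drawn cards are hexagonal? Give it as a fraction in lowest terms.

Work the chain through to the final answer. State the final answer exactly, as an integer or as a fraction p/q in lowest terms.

Part 1: cross terms: (25*-5 - 29*-17)=368, (29*1 - 15*-5)=104, (15*37 - -26*1)=581, (-26*14 - -37*37)=1005, (-37*-17 - 25*14)=279; twice the area = |2337| = 2337; area = 2337/2; answer 2337/2
Part 2: Y1 = 2337/2; threaded value p + q = 2339; w = 8; total draws C(17,5) = 6188; favorable C(6,4)*C(11,1) = 165; P = 165/6188; answer 165/6188

165/6188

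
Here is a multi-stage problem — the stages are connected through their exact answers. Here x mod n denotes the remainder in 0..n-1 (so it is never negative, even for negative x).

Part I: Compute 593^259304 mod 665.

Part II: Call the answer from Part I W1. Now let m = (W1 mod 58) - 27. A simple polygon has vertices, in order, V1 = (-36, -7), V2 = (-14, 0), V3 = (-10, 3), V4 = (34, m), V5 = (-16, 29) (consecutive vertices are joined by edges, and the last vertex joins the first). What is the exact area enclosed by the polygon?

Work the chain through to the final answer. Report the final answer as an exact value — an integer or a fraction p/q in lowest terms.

Part I: squarings mod 665: 593^1=593, 593^2=529, 593^4=541, 593^8=81, 593^16=576, 593^32=606, 593^64=156, 593^128=396, 593^256=541, 593^512=81, 593^1024=576, 593^2048=606, 593^4096=156, 593^8192=396, 593^16384=541, 593^32768=81, 593^65536=576, 593^131072=606; 593^259304 = 593^8 * 593^32 * 593^64 * 593^128 * 593^1024 * 593^4096 * 593^8192 * 593^16384 * 593^32768 * 593^65536 * 593^131072 = 606 (mod 665); answer 606
Part II: W1 = 606; m = -1; cross terms: (-36*0 - -14*-7)=-98, (-14*3 - -10*0)=-42, (-10*-1 - 34*3)=-92, (34*29 - -16*-1)=970, (-16*-7 - -36*29)=1156; twice the area = |1894| = 1894; area = 947; answer 947

947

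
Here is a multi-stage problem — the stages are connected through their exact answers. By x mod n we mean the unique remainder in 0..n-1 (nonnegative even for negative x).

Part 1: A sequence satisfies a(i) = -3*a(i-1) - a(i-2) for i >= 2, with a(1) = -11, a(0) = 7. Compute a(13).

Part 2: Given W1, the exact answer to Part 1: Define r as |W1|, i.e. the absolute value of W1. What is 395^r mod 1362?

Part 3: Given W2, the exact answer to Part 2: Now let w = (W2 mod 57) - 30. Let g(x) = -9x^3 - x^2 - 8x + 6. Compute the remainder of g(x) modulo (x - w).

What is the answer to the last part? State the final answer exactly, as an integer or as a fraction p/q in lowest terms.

Part 1: a(2) = -3*(-11) - 1*(7) = 26; iterating: a(2)=26, a(3)=-67, a(4)=175, a(5)=-458, a(6)=1199, a(7)=-3139, a(8)=8218, a(9)=-21515, a(10)=56327, a(11)=-147466, a(12)=386071, a(13)=-1010747; answer -1010747
Part 2: W1 = -1010747; r = 1010747; squarings mod 1362: 395^1=395, 395^2=757, 395^4=1009, 395^8=667, 395^16=877, 395^32=961, 395^64=85, 395^128=415, 395^256=613, 395^512=1219, 395^1024=19, 395^2048=361, 395^4096=931, 395^8192=529, 395^16384=631, 395^32768=457, 395^65536=463, 395^131072=535, 395^262144=205, 395^524288=1165; 395^1010747 = 395^1 * 395^2 * 395^8 * 395^16 * 395^32 * 395^1024 * 395^2048 * 395^8192 * 395^16384 * 395^65536 * 395^131072 * 395^262144 * 395^524288 = 779 (mod 1362); answer 779
Part 3: W2 = 779; w = 8; remainder = value at the root: -9*(8)^3 - 1*(8)^2 - 8*(8)^1 + 6 = (-4608) + (-64) + (-64) + (6) = -4730; answer -4730

-4730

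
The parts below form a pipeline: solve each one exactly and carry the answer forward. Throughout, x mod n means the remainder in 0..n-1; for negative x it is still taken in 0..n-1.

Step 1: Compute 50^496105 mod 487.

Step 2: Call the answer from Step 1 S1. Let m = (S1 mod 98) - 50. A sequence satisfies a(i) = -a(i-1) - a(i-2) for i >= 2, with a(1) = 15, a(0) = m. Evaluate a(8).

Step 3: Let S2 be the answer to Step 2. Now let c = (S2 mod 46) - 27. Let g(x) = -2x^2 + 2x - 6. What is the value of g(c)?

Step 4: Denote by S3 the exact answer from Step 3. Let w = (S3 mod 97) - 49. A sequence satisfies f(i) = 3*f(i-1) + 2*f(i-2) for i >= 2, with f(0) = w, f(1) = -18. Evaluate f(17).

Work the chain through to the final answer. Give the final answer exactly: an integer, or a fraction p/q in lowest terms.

-20499734040

Step 1: squarings mod 487: 50^1=50, 50^2=65, 50^4=329, 50^8=127, 50^16=58, 50^32=442, 50^64=77, 50^128=85, 50^256=407, 50^512=69, 50^1024=378, 50^2048=193, 50^4096=237, 50^8192=164, 50^16384=111, 50^32768=146, 50^65536=375, 50^131072=369, 50^262144=288; 50^496105 = 50^1 * 50^8 * 50^32 * 50^64 * 50^128 * 50^256 * 50^4096 * 50^32768 * 50^65536 * 50^131072 * 50^262144 = 413 (mod 487); answer 413
Step 2: S1 = 413; m = -29; a(2) = -1*(15) - 1*(-29) = 14; iterating: a(2)=14, a(3)=-29, a(4)=15, a(5)=14, a(6)=-29, a(7)=15, a(8)=14; answer 14
Step 3: S2 = 14; c = -13; -2*(-13)^2 + 2*(-13)^1 - 6 = (-338) + (-26) + (-6) = -370; answer -370
Step 4: S3 = -370; w = -31; f(2) = 3*(-18) + 2*(-31) = -116; iterating: f(2)=-116, f(3)=-384, f(4)=-1384, f(5)=-4920, f(6)=-17528, f(7)=-62424, f(8)=-222328, f(9)=-791832, f(10)=-2820152, f(11)=-10044120, f(12)=-35772664, f(13)=-127406232, f(14)=-453764024, f(15)=-1616104536, f(16)=-5755841656, f(17)=-20499734040; answer -20499734040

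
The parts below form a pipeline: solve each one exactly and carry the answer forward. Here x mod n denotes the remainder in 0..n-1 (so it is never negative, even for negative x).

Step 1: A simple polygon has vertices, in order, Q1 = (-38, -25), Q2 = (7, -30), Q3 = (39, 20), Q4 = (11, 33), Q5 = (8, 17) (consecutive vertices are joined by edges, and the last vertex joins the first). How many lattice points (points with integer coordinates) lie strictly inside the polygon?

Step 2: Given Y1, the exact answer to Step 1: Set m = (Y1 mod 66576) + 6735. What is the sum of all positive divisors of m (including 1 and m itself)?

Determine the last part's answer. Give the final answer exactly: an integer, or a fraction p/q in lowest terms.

8762

Step 1: cross terms: (-38*-30 - 7*-25)=1315, (7*20 - 39*-30)=1310, (39*33 - 11*20)=1067, (11*17 - 8*33)=-77, (8*-25 - -38*17)=446; twice the area = |4061| = 4061; area = 4061/2; boundary points = 5 + 2 + 1 + 1 + 2 = 11; strictly interior points = area - boundary/2 + 1 = 2026; answer 2026
Step 2: Y1 = 2026; m = 8761; 8761 is prime, so its only divisors are 1 and 8761; sigma = 1 + 8761 = 8762; answer 8762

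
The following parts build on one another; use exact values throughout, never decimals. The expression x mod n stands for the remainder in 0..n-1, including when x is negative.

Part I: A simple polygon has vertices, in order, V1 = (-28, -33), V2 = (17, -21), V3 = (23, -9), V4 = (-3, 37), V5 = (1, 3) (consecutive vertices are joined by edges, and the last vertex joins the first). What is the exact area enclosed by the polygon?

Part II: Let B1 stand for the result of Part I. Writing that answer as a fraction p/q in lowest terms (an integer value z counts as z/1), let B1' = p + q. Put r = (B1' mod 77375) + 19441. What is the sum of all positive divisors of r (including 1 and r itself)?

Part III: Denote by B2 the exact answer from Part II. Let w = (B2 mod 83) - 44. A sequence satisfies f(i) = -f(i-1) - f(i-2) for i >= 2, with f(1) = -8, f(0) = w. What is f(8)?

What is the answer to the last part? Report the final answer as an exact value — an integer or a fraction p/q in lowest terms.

-14

Part I: cross terms: (-28*-21 - 17*-33)=1149, (17*-9 - 23*-21)=330, (23*37 - -3*-9)=824, (-3*3 - 1*37)=-46, (1*-33 - -28*3)=51; twice the area = |2308| = 2308; area = 1154; answer 1154
Part II: B1 = 1154; threaded value p + q = 1155; r = 20596; 20596 = 2^2 * 19 * 271; sigma = (1 + 2 + 4) * (1 + 19) * (1 + 271) = 7 * 20 * 272 = 38080; answer 38080
Part III: B2 = 38080; w = 22; f(2) = -1*(-8) - 1*(22) = -14; iterating: f(2)=-14, f(3)=22, f(4)=-8, f(5)=-14, f(6)=22, f(7)=-8, f(8)=-14; answer -14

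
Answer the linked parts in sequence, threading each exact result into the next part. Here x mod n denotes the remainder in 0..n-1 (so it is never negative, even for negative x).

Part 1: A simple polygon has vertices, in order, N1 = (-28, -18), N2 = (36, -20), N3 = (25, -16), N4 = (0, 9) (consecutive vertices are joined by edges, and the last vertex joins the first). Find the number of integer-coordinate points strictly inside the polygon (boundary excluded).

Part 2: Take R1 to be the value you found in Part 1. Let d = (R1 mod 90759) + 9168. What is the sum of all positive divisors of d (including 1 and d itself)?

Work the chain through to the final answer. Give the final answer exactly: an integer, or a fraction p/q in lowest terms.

10416

Part 1: cross terms: (-28*-20 - 36*-18)=1208, (36*-16 - 25*-20)=-76, (25*9 - 0*-16)=225, (0*-18 - -28*9)=252; twice the area = |1609| = 1609; area = 1609/2; boundary points = 2 + 1 + 25 + 1 = 29; strictly interior points = area - boundary/2 + 1 = 791; answer 791
Part 2: R1 = 791; d = 9959; 9959 = 23 * 433; sigma = (1 + 23) * (1 + 433) = 24 * 434 = 10416; answer 10416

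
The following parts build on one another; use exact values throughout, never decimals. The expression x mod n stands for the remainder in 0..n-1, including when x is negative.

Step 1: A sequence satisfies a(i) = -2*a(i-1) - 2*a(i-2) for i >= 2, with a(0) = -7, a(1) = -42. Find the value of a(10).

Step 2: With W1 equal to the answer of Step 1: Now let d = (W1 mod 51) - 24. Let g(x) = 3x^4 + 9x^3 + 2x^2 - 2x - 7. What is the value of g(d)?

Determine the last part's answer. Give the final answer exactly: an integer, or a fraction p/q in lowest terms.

140301

Step 1: a(2) = -2*(-42) - 2*(-7) = 98; iterating: a(2)=98, a(3)=-112, a(4)=28, a(5)=168, a(6)=-392, a(7)=448, a(8)=-112, a(9)=-672, a(10)=1568; answer 1568
Step 2: W1 = 1568; d = 14; 3*(14)^4 + 9*(14)^3 + 2*(14)^2 - 2*(14)^1 - 7 = (115248) + (24696) + (392) + (-28) + (-7) = 140301; answer 140301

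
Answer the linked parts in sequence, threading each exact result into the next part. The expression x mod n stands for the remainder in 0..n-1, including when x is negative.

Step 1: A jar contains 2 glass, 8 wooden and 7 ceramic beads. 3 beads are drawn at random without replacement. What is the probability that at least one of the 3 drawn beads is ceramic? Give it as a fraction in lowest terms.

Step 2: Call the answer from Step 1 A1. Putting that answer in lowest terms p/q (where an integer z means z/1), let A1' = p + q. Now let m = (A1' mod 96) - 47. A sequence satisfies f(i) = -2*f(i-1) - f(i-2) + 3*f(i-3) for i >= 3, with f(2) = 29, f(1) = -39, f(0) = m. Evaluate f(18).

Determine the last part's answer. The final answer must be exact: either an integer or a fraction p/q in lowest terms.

Step 1: total draws C(17,3) = 680; complement C(10,3) = 120; favorable 680 - 120 = 560; P = 14/17; answer 14/17
Step 2: A1 = 14/17; threaded value p + q = 31; m = -16; f(3) = -2*(29) - 1*(-39) + 3*(-16) = -67; iterating: f(3)=-67, f(4)=-12, f(5)=178, f(6)=-545, f(7)=876, f(8)=-673, f(9)=-1165, f(10)=5631, f(11)=-12116, f(12)=15106, f(13)=-1203, f(14)=-49048, f(15)=144617, f(16)=-243795, f(17)=195829, f(18)=285988; answer 285988

285988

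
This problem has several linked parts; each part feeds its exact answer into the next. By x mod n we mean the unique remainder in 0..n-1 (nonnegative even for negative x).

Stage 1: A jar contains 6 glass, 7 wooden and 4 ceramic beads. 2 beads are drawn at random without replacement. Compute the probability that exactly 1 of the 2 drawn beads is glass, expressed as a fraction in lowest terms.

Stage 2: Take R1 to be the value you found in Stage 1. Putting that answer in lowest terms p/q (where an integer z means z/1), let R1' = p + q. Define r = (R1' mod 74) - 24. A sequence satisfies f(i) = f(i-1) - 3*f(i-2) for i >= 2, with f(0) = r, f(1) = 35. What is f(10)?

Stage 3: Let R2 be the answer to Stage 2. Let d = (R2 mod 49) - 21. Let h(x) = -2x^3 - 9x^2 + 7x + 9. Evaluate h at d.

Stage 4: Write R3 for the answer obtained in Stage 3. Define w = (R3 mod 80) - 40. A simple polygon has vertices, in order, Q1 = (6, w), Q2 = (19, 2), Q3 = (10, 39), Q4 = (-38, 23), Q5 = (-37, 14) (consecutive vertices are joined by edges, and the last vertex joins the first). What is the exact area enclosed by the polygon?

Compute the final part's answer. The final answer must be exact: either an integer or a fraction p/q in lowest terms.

808

Stage 1: total draws C(17,2) = 136; favorable C(6,1)*C(11,1) = 66; P = 33/68; answer 33/68
Stage 2: R1 = 33/68; threaded value p + q = 101; r = 3; f(2) = 1*(35) - 3*(3) = 26; iterating: f(2)=26, f(3)=-79, f(4)=-157, f(5)=80, f(6)=551, f(7)=311, f(8)=-1342, f(9)=-2275, f(10)=1751; answer 1751
Stage 3: R2 = 1751; d = 15; -2*(15)^3 - 9*(15)^2 + 7*(15)^1 + 9 = (-6750) + (-2025) + (105) + (9) = -8661; answer -8661
Stage 4: R3 = -8661; w = 19; cross terms: (6*2 - 19*19)=-349, (19*39 - 10*2)=721, (10*23 - -38*39)=1712, (-38*14 - -37*23)=319, (-37*19 - 6*14)=-787; twice the area = |1616| = 1616; area = 808; answer 808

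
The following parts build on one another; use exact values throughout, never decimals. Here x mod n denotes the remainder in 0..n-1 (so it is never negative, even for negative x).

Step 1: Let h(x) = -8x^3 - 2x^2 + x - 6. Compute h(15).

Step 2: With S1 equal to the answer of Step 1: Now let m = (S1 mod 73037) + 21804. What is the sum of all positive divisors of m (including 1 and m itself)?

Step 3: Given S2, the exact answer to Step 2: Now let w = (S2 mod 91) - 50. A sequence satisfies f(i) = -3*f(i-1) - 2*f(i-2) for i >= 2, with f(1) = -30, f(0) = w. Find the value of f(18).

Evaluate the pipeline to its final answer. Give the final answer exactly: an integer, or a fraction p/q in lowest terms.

17563544

Step 1: -8*(15)^3 - 2*(15)^2 + 1*(15)^1 - 6 = (-27000) + (-450) + (15) + (-6) = -27441; answer -27441
Step 2: S1 = -27441; m = 67400; 67400 = 2^3 * 5^2 * 337; sigma = (1 + 2 + 4 + 8) * (1 + 5 + 25) * (1 + 337) = 15 * 31 * 338 = 157170; answer 157170
Step 3: S2 = 157170; w = -37; f(2) = -3*(-30) - 2*(-37) = 164; iterating: f(2)=164, f(3)=-432, f(4)=968, f(5)=-2040, f(6)=4184, f(7)=-8472, f(8)=17048, f(9)=-34200, f(10)=68504, f(11)=-137112, f(12)=274328, f(13)=-548760, f(14)=1097624, f(15)=-2195352, f(16)=4390808, f(17)=-8781720, f(18)=17563544; answer 17563544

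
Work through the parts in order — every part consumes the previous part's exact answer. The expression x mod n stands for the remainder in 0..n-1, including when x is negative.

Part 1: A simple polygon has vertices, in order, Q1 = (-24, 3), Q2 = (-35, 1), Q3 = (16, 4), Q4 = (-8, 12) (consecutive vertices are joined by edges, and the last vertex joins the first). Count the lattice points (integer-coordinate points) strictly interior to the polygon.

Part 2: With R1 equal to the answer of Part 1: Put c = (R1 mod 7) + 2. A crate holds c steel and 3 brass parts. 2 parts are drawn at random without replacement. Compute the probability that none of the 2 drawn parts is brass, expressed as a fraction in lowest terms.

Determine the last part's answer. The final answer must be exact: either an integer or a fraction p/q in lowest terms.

Part 1: cross terms: (-24*1 - -35*3)=81, (-35*4 - 16*1)=-156, (16*12 - -8*4)=224, (-8*3 - -24*12)=264; twice the area = |413| = 413; area = 413/2; boundary points = 1 + 3 + 8 + 1 = 13; strictly interior points = area - boundary/2 + 1 = 201; answer 201
Part 2: R1 = 201; c = 7; total draws C(10,2) = 45; favorable C(7,2) = 21; P = 7/15; answer 7/15

7/15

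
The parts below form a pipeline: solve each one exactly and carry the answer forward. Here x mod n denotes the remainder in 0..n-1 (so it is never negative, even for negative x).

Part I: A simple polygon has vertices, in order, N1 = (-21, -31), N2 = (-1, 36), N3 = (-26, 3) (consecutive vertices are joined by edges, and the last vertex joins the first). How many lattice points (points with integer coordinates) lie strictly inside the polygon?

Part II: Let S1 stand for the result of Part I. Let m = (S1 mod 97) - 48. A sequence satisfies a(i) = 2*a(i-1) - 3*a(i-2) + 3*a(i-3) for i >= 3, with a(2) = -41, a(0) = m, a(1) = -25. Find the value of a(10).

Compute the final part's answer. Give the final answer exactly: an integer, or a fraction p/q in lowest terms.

-419

Part I: cross terms: (-21*36 - -1*-31)=-787, (-1*3 - -26*36)=933, (-26*-31 - -21*3)=869; twice the area = |1015| = 1015; area = 1015/2; boundary points = 1 + 1 + 1 = 3; strictly interior points = area - boundary/2 + 1 = 507; answer 507
Part II: S1 = 507; m = -26; a(3) = 2*(-41) - 3*(-25) + 3*(-26) = -85; iterating: a(3)=-85, a(4)=-122, a(5)=-112, a(6)=-113, a(7)=-256, a(8)=-509, a(9)=-589, a(10)=-419; answer -419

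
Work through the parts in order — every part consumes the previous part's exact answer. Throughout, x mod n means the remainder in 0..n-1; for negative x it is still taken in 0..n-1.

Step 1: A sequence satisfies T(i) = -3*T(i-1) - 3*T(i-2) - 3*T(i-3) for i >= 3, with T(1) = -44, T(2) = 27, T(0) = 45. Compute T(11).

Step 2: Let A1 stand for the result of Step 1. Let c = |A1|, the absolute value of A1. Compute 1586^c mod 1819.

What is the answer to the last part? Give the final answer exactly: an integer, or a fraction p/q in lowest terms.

86

Step 1: T(3) = -3*(27) - 3*(-44) - 3*(45) = -84; iterating: T(3)=-84, T(4)=303, T(5)=-738, T(6)=1557, T(7)=-3366, T(8)=7641, T(9)=-17496, T(10)=39663, T(11)=-89424; answer -89424
Step 2: A1 = -89424; c = 89424; squarings mod 1819: 1586^1=1586, 1586^2=1538, 1586^4=744, 1586^8=560, 1586^16=732, 1586^32=1038, 1586^64=596, 1586^128=511, 1586^256=1004, 1586^512=290, 1586^1024=426, 1586^2048=1395, 1586^4096=1514, 1586^8192=256, 1586^16384=52, 1586^32768=885, 1586^65536=1055; 1586^89424 = 1586^16 * 1586^64 * 1586^256 * 1586^1024 * 1586^2048 * 1586^4096 * 1586^16384 * 1586^65536 = 86 (mod 1819); answer 86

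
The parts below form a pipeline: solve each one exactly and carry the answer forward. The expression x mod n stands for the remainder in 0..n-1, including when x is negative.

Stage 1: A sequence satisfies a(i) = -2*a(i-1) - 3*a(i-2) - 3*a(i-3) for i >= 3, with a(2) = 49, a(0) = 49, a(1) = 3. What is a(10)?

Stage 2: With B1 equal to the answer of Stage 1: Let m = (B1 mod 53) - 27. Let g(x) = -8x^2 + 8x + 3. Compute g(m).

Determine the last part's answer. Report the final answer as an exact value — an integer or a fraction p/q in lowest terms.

Stage 1: a(3) = -2*(49) - 3*(3) - 3*(49) = -254; iterating: a(3)=-254, a(4)=352, a(5)=-89, a(6)=-116, a(7)=-557, a(8)=1729, a(9)=-1439, a(10)=-638; answer -638
Stage 2: B1 = -638; m = 24; -8*(24)^2 + 8*(24)^1 + 3 = (-4608) + (192) + (3) = -4413; answer -4413

-4413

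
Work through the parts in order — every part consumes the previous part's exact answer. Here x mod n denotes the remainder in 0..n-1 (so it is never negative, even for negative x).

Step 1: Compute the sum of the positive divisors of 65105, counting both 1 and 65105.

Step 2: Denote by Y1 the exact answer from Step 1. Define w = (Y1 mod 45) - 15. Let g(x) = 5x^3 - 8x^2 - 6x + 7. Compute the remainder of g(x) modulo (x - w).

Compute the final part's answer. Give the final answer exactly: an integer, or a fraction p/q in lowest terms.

-18578

Step 1: 65105 = 5 * 29 * 449; sigma = (1 + 5) * (1 + 29) * (1 + 449) = 6 * 30 * 450 = 81000; answer 81000
Step 2: Y1 = 81000; w = -15; remainder = value at the root: 5*(-15)^3 - 8*(-15)^2 - 6*(-15)^1 + 7 = (-16875) + (-1800) + (90) + (7) = -18578; answer -18578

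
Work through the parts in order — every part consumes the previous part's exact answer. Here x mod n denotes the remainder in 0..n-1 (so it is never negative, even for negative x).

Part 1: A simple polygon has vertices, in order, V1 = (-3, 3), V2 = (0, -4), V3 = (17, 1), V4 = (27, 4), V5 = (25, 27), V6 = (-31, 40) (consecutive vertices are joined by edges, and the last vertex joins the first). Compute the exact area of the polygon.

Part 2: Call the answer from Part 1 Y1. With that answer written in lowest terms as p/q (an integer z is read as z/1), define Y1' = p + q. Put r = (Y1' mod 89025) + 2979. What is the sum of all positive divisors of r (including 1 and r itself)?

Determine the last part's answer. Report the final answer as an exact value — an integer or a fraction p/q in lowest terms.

5720

Part 1: cross terms: (-3*-4 - 0*3)=12, (0*1 - 17*-4)=68, (17*4 - 27*1)=41, (27*27 - 25*4)=629, (25*40 - -31*27)=1837, (-31*3 - -3*40)=27; twice the area = |2614| = 2614; area = 1307; answer 1307
Part 2: Y1 = 1307; threaded value p + q = 1308; r = 4287; 4287 = 3 * 1429; sigma = (1 + 3) * (1 + 1429) = 4 * 1430 = 5720; answer 5720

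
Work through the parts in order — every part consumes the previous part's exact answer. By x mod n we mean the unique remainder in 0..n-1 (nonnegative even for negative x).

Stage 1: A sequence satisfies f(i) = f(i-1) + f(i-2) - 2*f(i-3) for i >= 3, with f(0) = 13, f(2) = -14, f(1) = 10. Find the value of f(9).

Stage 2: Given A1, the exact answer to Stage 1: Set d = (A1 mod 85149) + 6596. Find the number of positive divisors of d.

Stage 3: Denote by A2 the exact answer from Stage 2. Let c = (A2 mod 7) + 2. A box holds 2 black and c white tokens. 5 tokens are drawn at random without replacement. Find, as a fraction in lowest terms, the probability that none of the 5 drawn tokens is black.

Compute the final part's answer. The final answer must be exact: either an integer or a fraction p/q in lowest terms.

Stage 1: f(3) = 1*(-14) + 1*(10) - 2*(13) = -30; iterating: f(3)=-30, f(4)=-64, f(5)=-66, f(6)=-70, f(7)=-8, f(8)=54, f(9)=186; answer 186
Stage 2: A1 = 186; d = 6782; 6782 = 2 * 3391; number of divisors = (1+1) * (1+1) = 4; answer 4
Stage 3: A2 = 4; c = 6; total draws C(8,5) = 56; favorable C(6,5) = 6; P = 3/28; answer 3/28

3/28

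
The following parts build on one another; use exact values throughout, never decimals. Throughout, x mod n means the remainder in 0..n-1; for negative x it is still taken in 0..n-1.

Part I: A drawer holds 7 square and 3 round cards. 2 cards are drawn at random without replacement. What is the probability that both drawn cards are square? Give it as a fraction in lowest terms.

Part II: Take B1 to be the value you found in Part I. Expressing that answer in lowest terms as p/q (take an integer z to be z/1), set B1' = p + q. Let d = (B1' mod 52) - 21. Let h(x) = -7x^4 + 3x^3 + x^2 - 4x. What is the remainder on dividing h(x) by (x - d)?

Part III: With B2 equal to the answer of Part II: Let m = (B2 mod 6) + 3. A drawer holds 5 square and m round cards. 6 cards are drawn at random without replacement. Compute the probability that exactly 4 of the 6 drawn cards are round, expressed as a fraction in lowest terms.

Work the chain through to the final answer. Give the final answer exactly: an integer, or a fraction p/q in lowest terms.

175/429

Part I: total draws C(10,2) = 45; favorable C(7,2) = 21; P = 7/15; answer 7/15
Part II: B1 = 7/15; threaded value p + q = 22; d = 1; remainder = value at the root: -7*(1)^4 + 3*(1)^3 + 1*(1)^2 - 4*(1)^1 = (-7) + (3) + (1) + (-4) = -7; answer -7
Part III: B2 = -7; m = 8; total draws C(13,6) = 1716; favorable C(8,4)*C(5,2) = 700; P = 175/429; answer 175/429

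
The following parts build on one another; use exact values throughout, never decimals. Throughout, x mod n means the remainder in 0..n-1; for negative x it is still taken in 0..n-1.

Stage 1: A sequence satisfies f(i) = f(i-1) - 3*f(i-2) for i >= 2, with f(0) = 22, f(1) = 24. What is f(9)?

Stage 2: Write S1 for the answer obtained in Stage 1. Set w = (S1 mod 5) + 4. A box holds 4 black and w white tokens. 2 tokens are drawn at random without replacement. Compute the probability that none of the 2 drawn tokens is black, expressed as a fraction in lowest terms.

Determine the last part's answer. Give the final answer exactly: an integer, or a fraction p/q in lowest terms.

14/33

Stage 1: f(2) = 1*(24) - 3*(22) = -42; iterating: f(2)=-42, f(3)=-114, f(4)=12, f(5)=354, f(6)=318, f(7)=-744, f(8)=-1698, f(9)=534; answer 534
Stage 2: S1 = 534; w = 8; total draws C(12,2) = 66; favorable C(8,2) = 28; P = 14/33; answer 14/33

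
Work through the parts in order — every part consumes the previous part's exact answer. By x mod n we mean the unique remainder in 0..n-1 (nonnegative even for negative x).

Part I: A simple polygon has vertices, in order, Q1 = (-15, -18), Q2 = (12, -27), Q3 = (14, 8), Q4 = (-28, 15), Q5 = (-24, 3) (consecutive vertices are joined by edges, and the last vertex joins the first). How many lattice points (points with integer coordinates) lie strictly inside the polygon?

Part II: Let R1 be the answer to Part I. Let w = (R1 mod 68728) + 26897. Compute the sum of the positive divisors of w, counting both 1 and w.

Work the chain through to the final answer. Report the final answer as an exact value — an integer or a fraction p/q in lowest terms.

Part I: cross terms: (-15*-27 - 12*-18)=621, (12*8 - 14*-27)=474, (14*15 - -28*8)=434, (-28*3 - -24*15)=276, (-24*-18 - -15*3)=477; twice the area = |2282| = 2282; area = 1141; boundary points = 9 + 1 + 7 + 4 + 3 = 24; strictly interior points = area - boundary/2 + 1 = 1130; answer 1130
Part II: R1 = 1130; w = 28027; 28027 is prime, so its only divisors are 1 and 28027; sigma = 1 + 28027 = 28028; answer 28028

28028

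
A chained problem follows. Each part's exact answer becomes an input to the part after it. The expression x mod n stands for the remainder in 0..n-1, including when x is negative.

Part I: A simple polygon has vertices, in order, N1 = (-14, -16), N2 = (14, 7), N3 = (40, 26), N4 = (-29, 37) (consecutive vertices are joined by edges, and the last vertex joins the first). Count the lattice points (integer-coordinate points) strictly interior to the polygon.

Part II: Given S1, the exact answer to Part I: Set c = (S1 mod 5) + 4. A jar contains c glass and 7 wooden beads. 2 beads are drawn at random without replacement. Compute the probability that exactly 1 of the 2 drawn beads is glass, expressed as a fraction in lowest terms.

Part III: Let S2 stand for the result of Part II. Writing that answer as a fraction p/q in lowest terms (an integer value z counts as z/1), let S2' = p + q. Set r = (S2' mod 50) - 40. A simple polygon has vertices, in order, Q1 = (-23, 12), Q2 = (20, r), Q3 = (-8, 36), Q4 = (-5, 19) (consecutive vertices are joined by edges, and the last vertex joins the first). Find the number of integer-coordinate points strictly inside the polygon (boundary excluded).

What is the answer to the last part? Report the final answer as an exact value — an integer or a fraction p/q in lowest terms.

Part I: cross terms: (-14*7 - 14*-16)=126, (14*26 - 40*7)=84, (40*37 - -29*26)=2234, (-29*-16 - -14*37)=982; twice the area = |3426| = 3426; area = 1713; boundary points = 1 + 1 + 1 + 1 = 4; strictly interior points = area - boundary/2 + 1 = 1712; answer 1712
Part II: S1 = 1712; c = 6; total draws C(13,2) = 78; favorable C(6,1)*C(7,1) = 42; P = 7/13; answer 7/13
Part III: S2 = 7/13; threaded value p + q = 20; r = -20; cross terms: (-23*-20 - 20*12)=220, (20*36 - -8*-20)=560, (-8*19 - -5*36)=28, (-5*12 - -23*19)=377; twice the area = |1185| = 1185; area = 1185/2; boundary points = 1 + 28 + 1 + 1 = 31; strictly interior points = area - boundary/2 + 1 = 578; answer 578

578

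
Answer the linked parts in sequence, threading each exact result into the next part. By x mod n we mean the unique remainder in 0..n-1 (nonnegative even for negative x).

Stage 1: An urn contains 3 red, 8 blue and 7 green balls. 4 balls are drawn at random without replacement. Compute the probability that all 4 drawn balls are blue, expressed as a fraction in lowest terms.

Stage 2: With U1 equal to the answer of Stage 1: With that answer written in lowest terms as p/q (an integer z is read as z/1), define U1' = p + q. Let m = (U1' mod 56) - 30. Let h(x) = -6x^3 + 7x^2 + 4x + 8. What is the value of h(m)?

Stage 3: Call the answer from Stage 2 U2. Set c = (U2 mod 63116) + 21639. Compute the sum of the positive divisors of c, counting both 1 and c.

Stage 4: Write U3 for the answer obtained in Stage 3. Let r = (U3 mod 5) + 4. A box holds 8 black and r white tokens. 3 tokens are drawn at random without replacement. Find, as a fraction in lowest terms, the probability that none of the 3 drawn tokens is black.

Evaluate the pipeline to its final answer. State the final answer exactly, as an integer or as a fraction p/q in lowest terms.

1/55

Stage 1: total draws C(18,4) = 3060; favorable C(8,4) = 70; P = 7/306; answer 7/306
Stage 2: U1 = 7/306; threaded value p + q = 313; m = 3; -6*(3)^3 + 7*(3)^2 + 4*(3)^1 + 8 = (-162) + (63) + (12) + (8) = -79; answer -79
Stage 3: U2 = -79; c = 84676; 84676 = 2^2 * 21169; sigma = (1 + 2 + 4) * (1 + 21169) = 7 * 21170 = 148190; answer 148190
Stage 4: U3 = 148190; r = 4; total draws C(12,3) = 220; favorable C(4,3) = 4; P = 1/55; answer 1/55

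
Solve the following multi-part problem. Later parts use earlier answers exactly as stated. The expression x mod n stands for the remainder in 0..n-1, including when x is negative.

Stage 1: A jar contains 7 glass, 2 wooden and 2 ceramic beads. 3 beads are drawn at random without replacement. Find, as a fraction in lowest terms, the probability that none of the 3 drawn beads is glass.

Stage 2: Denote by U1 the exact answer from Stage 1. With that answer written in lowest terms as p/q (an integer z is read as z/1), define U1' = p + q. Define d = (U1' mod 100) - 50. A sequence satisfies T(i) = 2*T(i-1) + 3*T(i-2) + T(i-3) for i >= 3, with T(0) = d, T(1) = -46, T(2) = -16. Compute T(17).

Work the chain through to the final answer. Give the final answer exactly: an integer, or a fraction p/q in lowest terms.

Stage 1: total draws C(11,3) = 165; favorable C(4,3) = 4; P = 4/165; answer 4/165
Stage 2: U1 = 4/165; threaded value p + q = 169; d = 19; T(3) = 2*(-16) + 3*(-46) + 1*(19) = -151; iterating: T(3)=-151, T(4)=-396, T(5)=-1261, T(6)=-3861, T(7)=-11901, T(8)=-36646, T(9)=-112856, T(10)=-347551, T(11)=-1070316, T(12)=-3296141, T(13)=-10150781, T(14)=-31260301, T(15)=-96269086, T(16)=-296469856, T(17)=-913007271; answer -913007271

-913007271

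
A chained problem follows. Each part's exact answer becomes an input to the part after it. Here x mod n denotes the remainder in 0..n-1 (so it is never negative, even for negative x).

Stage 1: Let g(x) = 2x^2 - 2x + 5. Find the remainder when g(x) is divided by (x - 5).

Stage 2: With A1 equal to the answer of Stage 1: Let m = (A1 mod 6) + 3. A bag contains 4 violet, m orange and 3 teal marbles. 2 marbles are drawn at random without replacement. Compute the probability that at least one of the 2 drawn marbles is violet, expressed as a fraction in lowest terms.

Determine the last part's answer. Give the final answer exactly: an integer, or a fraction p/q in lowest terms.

7/13

Stage 1: remainder = value at the root: 2*(5)^2 - 2*(5)^1 + 5 = (50) + (-10) + (5) = 45; answer 45
Stage 2: A1 = 45; m = 6; total draws C(13,2) = 78; complement C(9,2) = 36; favorable 78 - 36 = 42; P = 7/13; answer 7/13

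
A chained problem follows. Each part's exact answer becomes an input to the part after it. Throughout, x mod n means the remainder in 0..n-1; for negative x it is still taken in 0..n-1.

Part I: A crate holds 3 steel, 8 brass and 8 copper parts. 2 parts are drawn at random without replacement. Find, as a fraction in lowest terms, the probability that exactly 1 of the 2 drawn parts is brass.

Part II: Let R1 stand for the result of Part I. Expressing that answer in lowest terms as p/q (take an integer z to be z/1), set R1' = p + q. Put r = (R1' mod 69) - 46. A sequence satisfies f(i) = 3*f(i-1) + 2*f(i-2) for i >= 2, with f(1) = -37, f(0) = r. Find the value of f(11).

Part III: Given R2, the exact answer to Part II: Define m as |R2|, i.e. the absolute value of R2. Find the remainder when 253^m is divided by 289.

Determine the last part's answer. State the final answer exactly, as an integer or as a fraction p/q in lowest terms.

230

Part I: total draws C(19,2) = 171; favorable C(8,1)*C(11,1) = 88; P = 88/171; answer 88/171
Part II: R1 = 88/171; threaded value p + q = 259; r = 6; f(2) = 3*(-37) + 2*(6) = -99; iterating: f(2)=-99, f(3)=-371, f(4)=-1311, f(5)=-4675, f(6)=-16647, f(7)=-59291, f(8)=-211167, f(9)=-752083, f(10)=-2678583, f(11)=-9539915; answer -9539915
Part III: R2 = -9539915; m = 9539915; squarings mod 289: 253^1=253, 253^2=140, 253^4=237, 253^8=103, 253^16=205, 253^32=120, 253^64=239, 253^128=188, 253^256=86, 253^512=171, 253^1024=52, 253^2048=103, 253^4096=205, 253^8192=120, 253^16384=239, 253^32768=188, 253^65536=86, 253^131072=171, 253^262144=52, 253^524288=103, 253^1048576=205, 253^2097152=120, 253^4194304=239, 253^8388608=188; 253^9539915 = 253^1 * 253^2 * 253^8 * 253^64 * 253^256 * 253^4096 * 253^32768 * 253^65536 * 253^1048576 * 253^8388608 = 230 (mod 289); answer 230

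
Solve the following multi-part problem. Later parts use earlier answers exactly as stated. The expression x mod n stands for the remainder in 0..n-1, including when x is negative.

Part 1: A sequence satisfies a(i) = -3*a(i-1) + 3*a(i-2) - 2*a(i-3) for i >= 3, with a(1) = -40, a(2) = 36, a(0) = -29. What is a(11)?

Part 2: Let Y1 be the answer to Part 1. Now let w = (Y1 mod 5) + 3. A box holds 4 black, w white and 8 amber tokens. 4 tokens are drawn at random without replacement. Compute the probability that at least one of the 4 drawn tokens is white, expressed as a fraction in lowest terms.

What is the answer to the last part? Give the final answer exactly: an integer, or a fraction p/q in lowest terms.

Part 1: a(3) = -3*(36) + 3*(-40) - 2*(-29) = -170; iterating: a(3)=-170, a(4)=698, a(5)=-2676, a(6)=10462, a(7)=-40810, a(8)=159168, a(9)=-620858, a(10)=2421698, a(11)=-9446004; answer -9446004
Part 2: Y1 = -9446004; w = 4; total draws C(16,4) = 1820; complement C(12,4) = 495; favorable 1820 - 495 = 1325; P = 265/364; answer 265/364

265/364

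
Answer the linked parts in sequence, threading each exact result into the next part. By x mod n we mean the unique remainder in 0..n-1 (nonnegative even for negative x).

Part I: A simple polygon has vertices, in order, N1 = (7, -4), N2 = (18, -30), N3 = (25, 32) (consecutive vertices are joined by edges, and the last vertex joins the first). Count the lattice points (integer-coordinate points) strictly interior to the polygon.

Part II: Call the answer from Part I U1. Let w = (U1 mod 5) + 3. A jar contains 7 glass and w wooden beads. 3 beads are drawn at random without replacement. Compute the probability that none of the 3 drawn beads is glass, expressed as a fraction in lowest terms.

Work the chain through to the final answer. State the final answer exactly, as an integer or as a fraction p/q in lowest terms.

10/143

Part I: cross terms: (7*-30 - 18*-4)=-138, (18*32 - 25*-30)=1326, (25*-4 - 7*32)=-324; twice the area = |864| = 864; area = 432; boundary points = 1 + 1 + 18 = 20; strictly interior points = area - boundary/2 + 1 = 423; answer 423
Part II: U1 = 423; w = 6; total draws C(13,3) = 286; favorable C(6,3) = 20; P = 10/143; answer 10/143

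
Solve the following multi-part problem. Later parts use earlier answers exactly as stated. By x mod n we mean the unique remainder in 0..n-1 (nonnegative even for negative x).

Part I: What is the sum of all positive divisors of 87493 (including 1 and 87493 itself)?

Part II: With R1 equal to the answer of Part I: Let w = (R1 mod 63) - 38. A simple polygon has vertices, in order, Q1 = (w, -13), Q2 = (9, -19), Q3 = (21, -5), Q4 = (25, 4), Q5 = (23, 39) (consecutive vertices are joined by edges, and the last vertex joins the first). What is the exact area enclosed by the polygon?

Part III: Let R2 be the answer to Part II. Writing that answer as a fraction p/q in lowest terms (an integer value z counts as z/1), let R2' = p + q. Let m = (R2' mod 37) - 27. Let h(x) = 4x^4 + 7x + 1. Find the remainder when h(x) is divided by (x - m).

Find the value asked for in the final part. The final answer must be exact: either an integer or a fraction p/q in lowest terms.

Part I: 87493 = 7 * 29 * 431; sigma = (1 + 7) * (1 + 29) * (1 + 431) = 8 * 30 * 432 = 103680; answer 103680
Part II: R1 = 103680; w = 7; cross terms: (7*-19 - 9*-13)=-16, (9*-5 - 21*-19)=354, (21*4 - 25*-5)=209, (25*39 - 23*4)=883, (23*-13 - 7*39)=-572; twice the area = |858| = 858; area = 429; answer 429
Part III: R2 = 429; threaded value p + q = 430; m = -4; remainder = value at the root: 4*(-4)^4 + 7*(-4)^1 + 1 = (1024) + (-28) + (1) = 997; answer 997

997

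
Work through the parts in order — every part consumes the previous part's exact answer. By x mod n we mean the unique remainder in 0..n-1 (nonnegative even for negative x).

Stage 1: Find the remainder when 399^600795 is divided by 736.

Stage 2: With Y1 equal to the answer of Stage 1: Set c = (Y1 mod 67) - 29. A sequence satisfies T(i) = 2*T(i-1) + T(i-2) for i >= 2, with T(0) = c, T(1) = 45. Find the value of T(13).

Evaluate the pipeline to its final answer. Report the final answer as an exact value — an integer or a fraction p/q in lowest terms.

Stage 1: squarings mod 736: 399^1=399, 399^2=225, 399^4=577, 399^8=257, 399^16=545, 399^32=417, 399^64=193, 399^128=449, 399^256=673, 399^512=289, 399^1024=353, 399^2048=225, 399^4096=577, 399^8192=257, 399^16384=545, 399^32768=417, 399^65536=193, 399^131072=449, 399^262144=673, 399^524288=289; 399^600795 = 399^1 * 399^2 * 399^8 * 399^16 * 399^64 * 399^128 * 399^512 * 399^2048 * 399^8192 * 399^65536 * 399^524288 = 303 (mod 736); answer 303
Stage 2: Y1 = 303; c = 6; T(2) = 2*(45) + 1*(6) = 96; iterating: T(2)=96, T(3)=237, T(4)=570, T(5)=1377, T(6)=3324, T(7)=8025, T(8)=19374, T(9)=46773, T(10)=112920, T(11)=272613, T(12)=658146, T(13)=1588905; answer 1588905

1588905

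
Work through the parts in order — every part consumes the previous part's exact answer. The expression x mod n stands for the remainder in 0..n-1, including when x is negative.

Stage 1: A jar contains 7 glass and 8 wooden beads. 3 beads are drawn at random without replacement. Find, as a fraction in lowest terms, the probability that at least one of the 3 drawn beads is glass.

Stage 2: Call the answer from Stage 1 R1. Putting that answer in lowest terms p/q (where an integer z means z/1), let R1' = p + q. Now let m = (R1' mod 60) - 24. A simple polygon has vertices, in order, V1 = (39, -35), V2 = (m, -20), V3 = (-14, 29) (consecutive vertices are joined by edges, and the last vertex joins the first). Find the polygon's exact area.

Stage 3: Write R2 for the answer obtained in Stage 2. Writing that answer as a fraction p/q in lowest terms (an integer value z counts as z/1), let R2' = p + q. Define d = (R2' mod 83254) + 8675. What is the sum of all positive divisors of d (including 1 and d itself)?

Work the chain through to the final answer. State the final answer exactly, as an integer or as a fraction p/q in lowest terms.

18144

Stage 1: total draws C(15,3) = 455; complement C(8,3) = 56; favorable 455 - 56 = 399; P = 57/65; answer 57/65
Stage 2: R1 = 57/65; threaded value p + q = 122; m = -22; cross terms: (39*-20 - -22*-35)=-1550, (-22*29 - -14*-20)=-918, (-14*-35 - 39*29)=-641; twice the area = |-3109| = 3109; area = 3109/2; answer 3109/2
Stage 3: R2 = 3109/2; threaded value p + q = 3111; d = 11786; 11786 = 2 * 71 * 83; sigma = (1 + 2) * (1 + 71) * (1 + 83) = 3 * 72 * 84 = 18144; answer 18144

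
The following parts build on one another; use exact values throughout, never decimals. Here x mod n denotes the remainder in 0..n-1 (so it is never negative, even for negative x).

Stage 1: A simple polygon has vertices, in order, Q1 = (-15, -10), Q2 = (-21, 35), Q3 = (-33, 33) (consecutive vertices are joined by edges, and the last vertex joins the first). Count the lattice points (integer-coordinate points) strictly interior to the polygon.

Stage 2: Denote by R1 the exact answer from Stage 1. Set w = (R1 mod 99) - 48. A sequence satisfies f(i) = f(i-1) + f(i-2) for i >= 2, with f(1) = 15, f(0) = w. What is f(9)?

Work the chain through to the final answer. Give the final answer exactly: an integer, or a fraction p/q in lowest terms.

Stage 1: cross terms: (-15*35 - -21*-10)=-735, (-21*33 - -33*35)=462, (-33*-10 - -15*33)=825; twice the area = |552| = 552; area = 276; boundary points = 3 + 2 + 1 = 6; strictly interior points = area - boundary/2 + 1 = 274; answer 274
Stage 2: R1 = 274; w = 28; f(2) = 1*(15) + 1*(28) = 43; iterating: f(2)=43, f(3)=58, f(4)=101, f(5)=159, f(6)=260, f(7)=419, f(8)=679, f(9)=1098; answer 1098

1098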